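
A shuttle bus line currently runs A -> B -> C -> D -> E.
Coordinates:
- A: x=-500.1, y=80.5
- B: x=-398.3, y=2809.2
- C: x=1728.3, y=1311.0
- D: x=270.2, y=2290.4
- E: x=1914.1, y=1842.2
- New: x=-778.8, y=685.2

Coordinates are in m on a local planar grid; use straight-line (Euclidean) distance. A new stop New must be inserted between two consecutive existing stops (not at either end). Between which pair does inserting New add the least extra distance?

Added distance for inserting New between each consecutive pair:
A–B: 93.0 m
B–C: 2140.5 m
C–D: 2745.1 m
D–E: 3144.6 m
Smallest added distance is 93.0 m, inserting between A and B.

between A and B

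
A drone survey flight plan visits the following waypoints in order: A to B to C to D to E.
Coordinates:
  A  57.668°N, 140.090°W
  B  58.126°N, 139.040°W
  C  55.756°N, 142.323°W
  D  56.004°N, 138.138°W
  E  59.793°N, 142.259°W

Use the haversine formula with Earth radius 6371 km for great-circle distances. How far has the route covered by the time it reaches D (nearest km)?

673 km

Leg distances:
A→B: 80.3 km  (cumulative 80.3 km)
B→C: 330.2 km  (cumulative 410.5 km)
C→D: 262.4 km  (cumulative 672.9 km)
Cumulative distance at D ≈ 673 km.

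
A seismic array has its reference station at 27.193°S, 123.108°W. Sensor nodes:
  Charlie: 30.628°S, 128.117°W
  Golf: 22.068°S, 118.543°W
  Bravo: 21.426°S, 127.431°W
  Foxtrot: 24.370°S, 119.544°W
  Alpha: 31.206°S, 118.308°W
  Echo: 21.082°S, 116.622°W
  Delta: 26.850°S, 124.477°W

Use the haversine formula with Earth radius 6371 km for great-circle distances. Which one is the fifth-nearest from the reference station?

Golf

Distances from the reference station (27.193°S, 123.108°W):
Delta: 140.9 km
Foxtrot: 475.2 km
Charlie: 619.2 km
Alpha: 645.0 km
Golf: 733.1 km
Bravo: 776.4 km
Echo: 945.6 km
The fifth-nearest is Golf at 733.1 km.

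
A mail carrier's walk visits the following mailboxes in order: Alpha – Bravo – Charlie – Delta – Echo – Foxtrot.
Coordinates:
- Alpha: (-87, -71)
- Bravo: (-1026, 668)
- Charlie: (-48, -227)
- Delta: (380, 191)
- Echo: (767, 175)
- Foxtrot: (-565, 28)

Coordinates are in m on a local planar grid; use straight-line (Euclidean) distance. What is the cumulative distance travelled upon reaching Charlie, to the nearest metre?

2521 m

Leg distances:
Alpha→Bravo: 1194.9 m  (cumulative 1194.9 m)
Bravo→Charlie: 1325.7 m  (cumulative 2520.6 m)
Cumulative distance at Charlie ≈ 2521 m.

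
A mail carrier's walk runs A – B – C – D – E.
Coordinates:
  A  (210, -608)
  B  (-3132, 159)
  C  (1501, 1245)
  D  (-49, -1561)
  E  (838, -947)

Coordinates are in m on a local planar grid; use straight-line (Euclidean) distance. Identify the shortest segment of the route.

Leg distances:
A→B: 3428.9 m
B→C: 4758.6 m
C→D: 3205.6 m
D→E: 1078.8 m
The shortest leg is D–E at 1078.8 m.

D–E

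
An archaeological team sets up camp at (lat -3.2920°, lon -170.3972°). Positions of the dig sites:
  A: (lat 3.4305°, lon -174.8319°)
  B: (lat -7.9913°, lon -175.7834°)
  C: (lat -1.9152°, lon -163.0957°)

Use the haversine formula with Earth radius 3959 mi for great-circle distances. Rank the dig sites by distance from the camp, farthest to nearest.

Distance from the camp at (lat -3.2920°, lon -170.3972°) to each:
A (lat 3.4305°, lon -174.8319°): 556.4 mi
C (lat -1.9152°, lon -163.0957°): 512.9 mi
B (lat -7.9913°, lon -175.7834°): 492.5 mi

A, C, B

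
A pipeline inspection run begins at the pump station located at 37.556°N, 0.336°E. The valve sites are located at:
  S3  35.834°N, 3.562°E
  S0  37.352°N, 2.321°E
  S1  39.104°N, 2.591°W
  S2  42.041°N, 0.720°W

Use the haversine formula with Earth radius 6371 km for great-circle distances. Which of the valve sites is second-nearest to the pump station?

S1

Distances from the pump station (37.556°N, 0.336°E):
S0: 176.7 km
S1: 307.9 km
S3: 345.5 km
S2: 506.8 km
The second-nearest is S1 at 307.9 km.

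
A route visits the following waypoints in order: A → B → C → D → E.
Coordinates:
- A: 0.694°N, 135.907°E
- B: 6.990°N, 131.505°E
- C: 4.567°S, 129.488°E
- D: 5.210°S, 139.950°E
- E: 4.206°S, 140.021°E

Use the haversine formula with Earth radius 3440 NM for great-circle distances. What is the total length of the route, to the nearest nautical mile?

1853 NM

Leg distances:
A→B: 460.8 NM  (cumulative 460.8 NM)
B→C: 704.3 NM  (cumulative 1165.1 NM)
C→D: 627.0 NM  (cumulative 1792.2 NM)
D→E: 60.4 NM  (cumulative 1852.6 NM)
Total route length ≈ 1853 NM.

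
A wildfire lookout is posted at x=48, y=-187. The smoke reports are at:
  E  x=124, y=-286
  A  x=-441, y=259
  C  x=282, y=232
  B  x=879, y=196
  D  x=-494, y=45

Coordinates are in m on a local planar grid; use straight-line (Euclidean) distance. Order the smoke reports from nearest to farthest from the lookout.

Distances from the lookout:
E x=124, y=-286: 124.8 m
C x=282, y=232: 479.9 m
D x=-494, y=45: 589.6 m
A x=-441, y=259: 661.8 m
B x=879, y=196: 915.0 m

E, C, D, A, B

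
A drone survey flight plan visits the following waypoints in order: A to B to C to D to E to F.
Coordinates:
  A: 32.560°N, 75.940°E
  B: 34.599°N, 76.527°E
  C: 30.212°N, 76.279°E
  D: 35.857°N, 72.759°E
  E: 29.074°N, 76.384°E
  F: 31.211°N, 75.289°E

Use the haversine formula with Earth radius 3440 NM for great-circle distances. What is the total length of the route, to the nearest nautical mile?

Leg distances:
A→B: 125.9 NM  (cumulative 125.9 NM)
B→C: 263.7 NM  (cumulative 389.6 NM)
C→D: 382.4 NM  (cumulative 771.9 NM)
D→E: 446.6 NM  (cumulative 1218.6 NM)
E→F: 140.3 NM  (cumulative 1358.9 NM)
Total route length ≈ 1359 NM.

1359 NM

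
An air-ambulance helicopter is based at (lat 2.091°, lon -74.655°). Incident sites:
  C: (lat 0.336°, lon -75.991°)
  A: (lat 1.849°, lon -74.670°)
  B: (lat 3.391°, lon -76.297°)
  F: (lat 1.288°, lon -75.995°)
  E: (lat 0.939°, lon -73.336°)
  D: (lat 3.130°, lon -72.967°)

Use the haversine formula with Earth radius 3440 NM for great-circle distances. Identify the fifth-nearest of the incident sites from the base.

B

Distance to each, sorted:
A: 14.6 NM
F: 93.8 NM
E: 105.1 NM
D: 118.9 NM
B: 125.7 NM
C: 132.4 NM
The fifth-nearest is B at 125.7 NM.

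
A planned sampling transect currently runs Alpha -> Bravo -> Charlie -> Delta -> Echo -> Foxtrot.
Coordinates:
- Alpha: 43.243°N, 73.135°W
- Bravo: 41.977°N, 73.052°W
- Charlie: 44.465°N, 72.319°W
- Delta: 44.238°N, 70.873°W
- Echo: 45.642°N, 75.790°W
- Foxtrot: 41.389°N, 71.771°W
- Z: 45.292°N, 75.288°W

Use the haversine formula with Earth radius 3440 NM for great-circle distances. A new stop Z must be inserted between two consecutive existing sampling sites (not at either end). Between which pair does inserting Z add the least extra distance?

between Echo and Foxtrot

Added distance for inserting Z between each consecutive pair:
Alpha–Bravo: 299.3 NM
Bravo–Charlie: 204.4 NM
Charlie–Delta: 270.7 NM
Delta–Echo: 3.1 NM
Echo–Foxtrot: 0.5 NM
Smallest added distance is 0.5 NM, inserting between Echo and Foxtrot.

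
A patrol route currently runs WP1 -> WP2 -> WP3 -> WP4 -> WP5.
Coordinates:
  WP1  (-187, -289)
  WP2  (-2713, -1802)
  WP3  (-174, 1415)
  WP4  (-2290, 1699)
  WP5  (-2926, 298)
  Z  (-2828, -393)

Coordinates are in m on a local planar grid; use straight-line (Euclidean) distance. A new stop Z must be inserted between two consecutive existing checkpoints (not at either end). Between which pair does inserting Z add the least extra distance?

between WP2 and WP3

Added distance for inserting Z between each consecutive pair:
WP1–WP2: 1112.3 m
WP2–WP3: 526.8 m
WP3–WP4: 3236.4 m
WP4–WP5: 1319.4 m
Smallest added distance is 526.8 m, inserting between WP2 and WP3.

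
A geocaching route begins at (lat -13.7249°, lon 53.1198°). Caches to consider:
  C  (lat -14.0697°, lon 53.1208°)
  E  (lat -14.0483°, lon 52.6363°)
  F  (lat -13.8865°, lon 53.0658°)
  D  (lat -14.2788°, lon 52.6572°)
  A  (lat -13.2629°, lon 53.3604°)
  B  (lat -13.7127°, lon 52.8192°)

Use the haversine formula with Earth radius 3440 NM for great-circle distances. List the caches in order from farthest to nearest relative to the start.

D, E, A, C, B, F

Distances from the start:
D (lat -14.2788°, lon 52.6572°): 42.8 NM
E (lat -14.0483°, lon 52.6363°): 34.2 NM
A (lat -13.2629°, lon 53.3604°): 31.1 NM
C (lat -14.0697°, lon 53.1208°): 20.7 NM
B (lat -13.7127°, lon 52.8192°): 17.5 NM
F (lat -13.8865°, lon 53.0658°): 10.2 NM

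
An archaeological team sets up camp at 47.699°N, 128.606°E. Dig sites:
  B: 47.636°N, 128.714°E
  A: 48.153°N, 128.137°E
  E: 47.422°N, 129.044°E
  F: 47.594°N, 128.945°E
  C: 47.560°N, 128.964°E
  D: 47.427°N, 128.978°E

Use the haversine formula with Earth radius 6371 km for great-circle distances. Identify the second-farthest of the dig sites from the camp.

E

Distances from the camp (47.699°N, 128.606°E):
A: 61.4 km
E: 45.0 km
D: 41.2 km
C: 31.0 km
F: 28.0 km
B: 10.7 km
The second-farthest is E at 45.0 km.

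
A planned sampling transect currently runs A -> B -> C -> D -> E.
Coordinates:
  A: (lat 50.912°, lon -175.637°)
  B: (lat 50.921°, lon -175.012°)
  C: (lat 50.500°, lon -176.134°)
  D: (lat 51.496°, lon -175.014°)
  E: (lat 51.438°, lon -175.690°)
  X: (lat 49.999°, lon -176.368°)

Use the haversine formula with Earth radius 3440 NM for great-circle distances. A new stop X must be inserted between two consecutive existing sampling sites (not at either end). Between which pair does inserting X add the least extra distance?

Added distance for inserting X between each consecutive pair:
A–B: 113.7 NM
B–C: 57.6 NM
C–D: 61.7 NM
D–E: 168.2 NM
Smallest added distance is 57.6 NM, inserting between B and C.

between B and C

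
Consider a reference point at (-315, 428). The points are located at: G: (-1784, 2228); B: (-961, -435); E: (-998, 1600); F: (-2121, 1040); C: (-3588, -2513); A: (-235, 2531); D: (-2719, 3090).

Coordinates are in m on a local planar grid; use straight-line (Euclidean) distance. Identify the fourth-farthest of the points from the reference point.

Distance to each, sorted:
C: 4400.2 m
D: 3586.8 m
G: 2323.4 m
A: 2104.5 m
F: 1906.9 m
E: 1356.5 m
B: 1078.0 m
The fourth-farthest is A at 2104.5 m.

A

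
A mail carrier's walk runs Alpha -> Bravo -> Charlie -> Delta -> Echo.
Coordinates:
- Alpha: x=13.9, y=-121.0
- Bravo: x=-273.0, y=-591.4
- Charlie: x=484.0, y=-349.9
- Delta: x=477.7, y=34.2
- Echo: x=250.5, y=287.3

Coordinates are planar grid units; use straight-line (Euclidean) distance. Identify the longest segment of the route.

Bravo–Charlie

Leg distances:
Alpha→Bravo: 551.0
Bravo→Charlie: 794.6
Charlie→Delta: 384.2
Delta→Echo: 340.1
The longest leg is Bravo–Charlie at 794.6.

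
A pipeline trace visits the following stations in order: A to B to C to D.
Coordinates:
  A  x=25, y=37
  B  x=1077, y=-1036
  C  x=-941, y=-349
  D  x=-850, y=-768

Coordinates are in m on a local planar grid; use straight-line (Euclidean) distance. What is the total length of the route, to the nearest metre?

4063 m

Leg distances:
A→B: 1502.7 m  (cumulative 1502.7 m)
B→C: 2131.7 m  (cumulative 3634.4 m)
C→D: 428.8 m  (cumulative 4063.2 m)
Total route length ≈ 4063 m.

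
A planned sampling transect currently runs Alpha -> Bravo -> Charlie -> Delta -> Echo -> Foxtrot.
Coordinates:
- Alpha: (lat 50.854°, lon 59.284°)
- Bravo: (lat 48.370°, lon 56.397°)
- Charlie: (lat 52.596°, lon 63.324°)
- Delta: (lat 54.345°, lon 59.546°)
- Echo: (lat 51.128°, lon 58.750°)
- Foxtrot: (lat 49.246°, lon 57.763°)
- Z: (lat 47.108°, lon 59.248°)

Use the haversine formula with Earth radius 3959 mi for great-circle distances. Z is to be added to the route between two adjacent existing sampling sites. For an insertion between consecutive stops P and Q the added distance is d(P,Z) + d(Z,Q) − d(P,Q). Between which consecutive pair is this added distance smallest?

between Bravo and Charlie

Added distance for inserting Z between each consecutive pair:
Alpha–Bravo: 202.6 mi
Bravo–Charlie: 157.3 mi
Charlie–Delta: 723.7 mi
Delta–Echo: 554.1 mi
Echo–Foxtrot: 304.3 mi
Smallest added distance is 157.3 mi, inserting between Bravo and Charlie.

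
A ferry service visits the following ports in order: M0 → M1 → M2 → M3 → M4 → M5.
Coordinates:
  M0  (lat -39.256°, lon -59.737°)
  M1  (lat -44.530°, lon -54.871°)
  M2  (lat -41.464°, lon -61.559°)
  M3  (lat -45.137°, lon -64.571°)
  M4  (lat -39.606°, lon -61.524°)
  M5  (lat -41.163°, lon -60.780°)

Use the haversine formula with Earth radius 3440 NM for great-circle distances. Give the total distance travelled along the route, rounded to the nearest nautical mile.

Leg distances:
M0→M1: 384.0 NM  (cumulative 384.0 NM)
M1→M2: 346.4 NM  (cumulative 730.4 NM)
M2→M3: 256.8 NM  (cumulative 987.2 NM)
M3→M4: 358.5 NM  (cumulative 1345.6 NM)
M4→M5: 99.5 NM  (cumulative 1445.1 NM)
Total route length ≈ 1445 NM.

1445 NM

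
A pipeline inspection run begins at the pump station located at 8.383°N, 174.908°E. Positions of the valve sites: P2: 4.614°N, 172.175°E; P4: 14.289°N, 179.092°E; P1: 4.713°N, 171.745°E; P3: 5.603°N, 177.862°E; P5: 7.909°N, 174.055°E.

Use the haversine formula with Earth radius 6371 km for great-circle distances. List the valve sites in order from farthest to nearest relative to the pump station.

Distances from the pump station:
P4 14.289°N, 179.092°E: 799.5 km
P1 4.713°N, 171.745°E: 537.2 km
P2 4.614°N, 172.175°E: 516.5 km
P3 5.603°N, 177.862°E: 449.3 km
P5 7.909°N, 174.055°E: 107.7 km

P4, P1, P2, P3, P5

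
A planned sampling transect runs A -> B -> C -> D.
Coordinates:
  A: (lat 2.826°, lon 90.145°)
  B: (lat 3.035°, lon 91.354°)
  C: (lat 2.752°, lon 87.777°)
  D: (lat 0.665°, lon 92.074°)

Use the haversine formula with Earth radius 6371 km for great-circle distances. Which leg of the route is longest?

C–D

Leg distances:
A→B: 136.3 km
B→C: 398.5 km
C→D: 531.0 km
The longest leg is C–D at 531.0 km.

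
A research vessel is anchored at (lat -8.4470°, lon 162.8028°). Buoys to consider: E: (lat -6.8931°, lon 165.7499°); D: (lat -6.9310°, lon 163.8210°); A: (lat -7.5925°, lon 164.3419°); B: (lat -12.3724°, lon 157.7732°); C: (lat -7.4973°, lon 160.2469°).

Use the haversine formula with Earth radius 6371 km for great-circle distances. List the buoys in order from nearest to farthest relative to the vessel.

Distance from the vessel at (lat -8.4470°, lon 162.8028°) to each:
A (lat -7.5925°, lon 164.3419°): 194.3 km
D (lat -6.9310°, lon 163.8210°): 202.5 km
C (lat -7.4973°, lon 160.2469°): 300.6 km
E (lat -6.8931°, lon 165.7499°): 367.9 km
B (lat -12.3724°, lon 157.7732°): 702.1 km

A, D, C, E, B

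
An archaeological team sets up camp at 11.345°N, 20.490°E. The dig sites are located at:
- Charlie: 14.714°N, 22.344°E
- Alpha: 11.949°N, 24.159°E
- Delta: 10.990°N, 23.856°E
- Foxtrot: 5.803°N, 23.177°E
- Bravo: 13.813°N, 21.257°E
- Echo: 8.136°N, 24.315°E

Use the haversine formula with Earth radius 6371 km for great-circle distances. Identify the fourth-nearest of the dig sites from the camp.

Distance to each, sorted:
Bravo: 286.8 km
Delta: 369.3 km
Alpha: 405.2 km
Charlie: 425.0 km
Echo: 550.4 km
Foxtrot: 683.4 km
The fourth-nearest is Charlie at 425.0 km.

Charlie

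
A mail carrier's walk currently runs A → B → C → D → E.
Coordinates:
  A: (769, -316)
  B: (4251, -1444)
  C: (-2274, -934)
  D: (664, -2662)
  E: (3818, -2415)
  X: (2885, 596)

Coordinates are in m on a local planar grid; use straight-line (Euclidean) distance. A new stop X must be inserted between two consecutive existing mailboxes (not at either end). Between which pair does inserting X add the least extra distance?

Added distance for inserting X between each consecutive pair:
A–B: 1099.1 m
B–C: 1291.3 m
C–D: 5915.6 m
D–E: 3931.6 m
Smallest added distance is 1099.1 m, inserting between A and B.

between A and B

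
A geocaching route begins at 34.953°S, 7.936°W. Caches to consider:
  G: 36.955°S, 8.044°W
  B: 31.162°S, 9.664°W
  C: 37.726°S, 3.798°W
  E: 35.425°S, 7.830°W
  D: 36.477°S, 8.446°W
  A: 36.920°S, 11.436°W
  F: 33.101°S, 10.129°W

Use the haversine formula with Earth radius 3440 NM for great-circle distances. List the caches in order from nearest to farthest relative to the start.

E, D, G, F, A, B, C

Computing each great-circle distance from 34.953°S, 7.936°W:
E 35.425°S, 7.830°W: 28.8 NM
D 36.477°S, 8.446°W: 94.8 NM
G 36.955°S, 8.044°W: 120.3 NM
F 33.101°S, 10.129°W: 155.8 NM
A 36.920°S, 11.436°W: 207.1 NM
B 31.162°S, 9.664°W: 243.6 NM
C 37.726°S, 3.798°W: 260.3 NM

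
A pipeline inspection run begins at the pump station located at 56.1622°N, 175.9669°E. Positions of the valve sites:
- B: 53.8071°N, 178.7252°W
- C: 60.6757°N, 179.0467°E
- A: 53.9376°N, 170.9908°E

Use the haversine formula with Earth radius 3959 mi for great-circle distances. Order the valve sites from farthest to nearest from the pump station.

C, B, A

Computing each great-circle distance from 56.1622°N, 175.9669°E:
C 60.6757°N, 179.0467°E: 331.1 mi
B 53.8071°N, 178.7252°W: 265.9 mi
A 53.9376°N, 170.9908°E: 249.7 mi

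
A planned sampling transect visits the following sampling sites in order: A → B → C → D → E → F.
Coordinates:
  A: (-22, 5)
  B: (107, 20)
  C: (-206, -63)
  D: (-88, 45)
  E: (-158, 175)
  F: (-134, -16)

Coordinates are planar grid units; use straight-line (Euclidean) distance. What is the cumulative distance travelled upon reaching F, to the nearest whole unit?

Leg distances:
A→B: 129.9  (cumulative 129.9)
B→C: 323.8  (cumulative 453.7)
C→D: 160.0  (cumulative 613.6)
D→E: 147.6  (cumulative 761.3)
E→F: 192.5  (cumulative 953.8)
Cumulative distance at F ≈ 954.

954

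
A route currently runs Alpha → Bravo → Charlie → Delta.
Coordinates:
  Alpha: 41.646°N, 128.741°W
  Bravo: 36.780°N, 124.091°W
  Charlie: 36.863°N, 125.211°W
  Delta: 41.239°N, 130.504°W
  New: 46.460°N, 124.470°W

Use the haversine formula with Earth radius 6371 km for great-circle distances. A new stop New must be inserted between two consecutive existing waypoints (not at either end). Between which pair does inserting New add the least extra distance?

Added distance for inserting New between each consecutive pair:
Alpha–Bravo: 1038.4 km
Bravo–Charlie: 2045.6 km
Charlie–Delta: 1156.9 km
Smallest added distance is 1038.4 km, inserting between Alpha and Bravo.

between Alpha and Bravo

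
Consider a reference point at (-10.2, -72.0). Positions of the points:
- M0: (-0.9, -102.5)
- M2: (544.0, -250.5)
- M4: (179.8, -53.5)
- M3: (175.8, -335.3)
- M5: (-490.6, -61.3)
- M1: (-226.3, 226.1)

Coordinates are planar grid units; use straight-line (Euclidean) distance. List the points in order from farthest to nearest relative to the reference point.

Computing each straight-line distance from (-10.2, -72.0):
M2 (544.0, -250.5): 582.2
M5 (-490.6, -61.3): 480.5
M1 (-226.3, 226.1): 368.2
M3 (175.8, -335.3): 322.4
M4 (179.8, -53.5): 190.9
M0 (-0.9, -102.5): 31.9

M2, M5, M1, M3, M4, M0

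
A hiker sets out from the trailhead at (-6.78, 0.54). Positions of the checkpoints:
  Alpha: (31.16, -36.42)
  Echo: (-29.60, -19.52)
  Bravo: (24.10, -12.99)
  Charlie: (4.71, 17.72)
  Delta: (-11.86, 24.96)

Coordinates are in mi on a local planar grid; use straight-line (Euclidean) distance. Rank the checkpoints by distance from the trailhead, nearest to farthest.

Distances from the trailhead:
Charlie (4.71, 17.72): 20.7 mi
Delta (-11.86, 24.96): 24.9 mi
Echo (-29.60, -19.52): 30.4 mi
Bravo (24.10, -12.99): 33.7 mi
Alpha (31.16, -36.42): 53.0 mi

Charlie, Delta, Echo, Bravo, Alpha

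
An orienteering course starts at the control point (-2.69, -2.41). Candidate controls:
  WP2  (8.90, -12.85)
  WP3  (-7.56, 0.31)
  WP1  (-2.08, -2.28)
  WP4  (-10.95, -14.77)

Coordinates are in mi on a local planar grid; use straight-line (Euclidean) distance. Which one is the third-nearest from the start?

WP4

Distance to each, sorted:
WP1: 0.6 mi
WP3: 5.6 mi
WP4: 14.9 mi
WP2: 15.6 mi
The third-nearest is WP4 at 14.9 mi.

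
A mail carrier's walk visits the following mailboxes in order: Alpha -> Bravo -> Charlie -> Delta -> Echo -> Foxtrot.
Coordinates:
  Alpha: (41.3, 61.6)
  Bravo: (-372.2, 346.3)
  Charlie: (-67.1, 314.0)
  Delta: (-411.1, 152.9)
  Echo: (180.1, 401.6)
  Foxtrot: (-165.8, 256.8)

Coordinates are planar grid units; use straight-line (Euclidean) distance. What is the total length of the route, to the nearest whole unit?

Leg distances:
Alpha→Bravo: 502.0  (cumulative 502.0)
Bravo→Charlie: 306.8  (cumulative 808.8)
Charlie→Delta: 379.9  (cumulative 1188.7)
Delta→Echo: 641.4  (cumulative 1830.1)
Echo→Foxtrot: 375.0  (cumulative 2205.1)
Total route length ≈ 2205.

2205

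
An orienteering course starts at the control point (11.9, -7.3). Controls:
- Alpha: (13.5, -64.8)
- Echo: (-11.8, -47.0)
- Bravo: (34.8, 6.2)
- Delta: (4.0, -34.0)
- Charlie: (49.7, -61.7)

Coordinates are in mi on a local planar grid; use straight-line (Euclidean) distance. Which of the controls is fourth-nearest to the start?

Alpha

Distance to each, sorted:
Bravo: 26.6 mi
Delta: 27.8 mi
Echo: 46.2 mi
Alpha: 57.5 mi
Charlie: 66.2 mi
The fourth-nearest is Alpha at 57.5 mi.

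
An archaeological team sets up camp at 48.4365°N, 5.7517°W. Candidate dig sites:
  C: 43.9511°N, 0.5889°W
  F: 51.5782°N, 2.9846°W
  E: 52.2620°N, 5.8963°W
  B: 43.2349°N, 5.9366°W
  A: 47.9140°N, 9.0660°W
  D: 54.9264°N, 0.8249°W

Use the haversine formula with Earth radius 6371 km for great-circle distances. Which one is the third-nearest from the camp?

Distances from the camp (48.4365°N, 5.7517°W):
A: 252.5 km
F: 401.4 km
E: 425.5 km
B: 578.6 km
C: 637.4 km
D: 797.1 km
The third-nearest is E at 425.5 km.

E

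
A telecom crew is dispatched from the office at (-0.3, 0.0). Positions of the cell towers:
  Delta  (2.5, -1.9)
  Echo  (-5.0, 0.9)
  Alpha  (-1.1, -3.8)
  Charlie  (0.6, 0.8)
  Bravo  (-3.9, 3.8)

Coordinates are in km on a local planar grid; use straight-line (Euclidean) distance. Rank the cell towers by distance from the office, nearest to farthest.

Charlie, Delta, Alpha, Echo, Bravo

Distances from the office:
Charlie (0.6, 0.8): 1.2 km
Delta (2.5, -1.9): 3.4 km
Alpha (-1.1, -3.8): 3.9 km
Echo (-5.0, 0.9): 4.8 km
Bravo (-3.9, 3.8): 5.2 km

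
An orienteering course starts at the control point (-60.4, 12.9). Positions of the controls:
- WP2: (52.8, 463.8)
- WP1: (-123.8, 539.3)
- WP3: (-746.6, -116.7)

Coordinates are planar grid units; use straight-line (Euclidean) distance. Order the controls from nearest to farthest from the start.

Distance from the start at (-60.4, 12.9) to each:
WP2 (52.8, 463.8): 464.9
WP1 (-123.8, 539.3): 530.2
WP3 (-746.6, -116.7): 698.3

WP2, WP1, WP3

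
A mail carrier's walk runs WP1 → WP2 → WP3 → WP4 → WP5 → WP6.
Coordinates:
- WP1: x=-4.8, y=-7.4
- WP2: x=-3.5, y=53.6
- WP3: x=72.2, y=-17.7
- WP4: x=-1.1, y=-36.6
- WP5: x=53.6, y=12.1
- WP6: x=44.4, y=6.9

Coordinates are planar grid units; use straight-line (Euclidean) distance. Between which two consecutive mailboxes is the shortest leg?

Leg distances:
WP1→WP2: 61.0
WP2→WP3: 104.0
WP3→WP4: 75.7
WP4→WP5: 73.2
WP5→WP6: 10.6
The shortest leg is WP5–WP6 at 10.6.

WP5–WP6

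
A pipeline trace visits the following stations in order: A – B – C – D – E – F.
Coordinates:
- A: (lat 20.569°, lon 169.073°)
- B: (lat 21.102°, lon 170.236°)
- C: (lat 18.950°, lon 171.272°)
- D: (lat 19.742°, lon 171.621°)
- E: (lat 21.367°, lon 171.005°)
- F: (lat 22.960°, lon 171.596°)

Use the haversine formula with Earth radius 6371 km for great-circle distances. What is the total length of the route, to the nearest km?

Leg distances:
A→B: 134.6 km  (cumulative 134.6 km)
B→C: 262.6 km  (cumulative 397.2 km)
C→D: 95.4 km  (cumulative 492.6 km)
D→E: 191.7 km  (cumulative 684.3 km)
E→F: 187.3 km  (cumulative 871.6 km)
Total route length ≈ 872 km.

872 km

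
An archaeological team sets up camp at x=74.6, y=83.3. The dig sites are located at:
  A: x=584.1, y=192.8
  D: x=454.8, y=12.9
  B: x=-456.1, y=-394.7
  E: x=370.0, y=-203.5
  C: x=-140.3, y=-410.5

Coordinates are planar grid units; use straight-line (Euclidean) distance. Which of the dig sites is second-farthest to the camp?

Distances from the camp (x=74.6, y=83.3):
B: 714.2
C: 538.5
A: 521.1
E: 411.7
D: 386.7
The second-farthest is C at 538.5.

C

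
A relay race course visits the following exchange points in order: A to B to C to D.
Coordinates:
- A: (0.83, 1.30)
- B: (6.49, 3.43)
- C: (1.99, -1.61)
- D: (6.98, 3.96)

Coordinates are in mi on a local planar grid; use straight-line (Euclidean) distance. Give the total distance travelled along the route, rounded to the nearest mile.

Leg distances:
A→B: 6.0 mi  (cumulative 6.0 mi)
B→C: 6.8 mi  (cumulative 12.8 mi)
C→D: 7.5 mi  (cumulative 20.3 mi)
Total route length ≈ 20 mi.

20 mi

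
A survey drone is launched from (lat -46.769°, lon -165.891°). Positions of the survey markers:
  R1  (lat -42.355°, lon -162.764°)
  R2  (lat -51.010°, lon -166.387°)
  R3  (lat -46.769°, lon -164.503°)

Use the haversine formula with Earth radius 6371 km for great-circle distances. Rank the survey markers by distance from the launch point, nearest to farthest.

Computing each great-circle distance from (lat -46.769°, lon -165.891°):
R3 (lat -46.769°, lon -164.503°): 105.7 km
R2 (lat -51.010°, lon -166.387°): 473.0 km
R1 (lat -42.355°, lon -162.764°): 549.7 km

R3, R2, R1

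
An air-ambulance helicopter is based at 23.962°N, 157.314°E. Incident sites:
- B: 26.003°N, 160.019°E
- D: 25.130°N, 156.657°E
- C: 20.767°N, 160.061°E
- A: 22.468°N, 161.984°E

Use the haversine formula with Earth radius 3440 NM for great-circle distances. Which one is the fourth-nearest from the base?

A

Distance to each, sorted:
D: 78.8 NM
B: 191.5 NM
C: 245.1 NM
A: 272.8 NM
The fourth-nearest is A at 272.8 NM.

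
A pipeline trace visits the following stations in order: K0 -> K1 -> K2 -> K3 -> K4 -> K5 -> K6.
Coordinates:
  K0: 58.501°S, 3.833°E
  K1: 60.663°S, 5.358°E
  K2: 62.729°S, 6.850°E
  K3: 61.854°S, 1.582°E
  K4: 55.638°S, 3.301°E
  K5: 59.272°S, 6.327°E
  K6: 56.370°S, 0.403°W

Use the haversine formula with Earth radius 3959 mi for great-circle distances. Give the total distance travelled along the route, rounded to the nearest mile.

Leg distances:
K0→K1: 158.6 mi  (cumulative 158.6 mi)
K1→K2: 150.9 mi  (cumulative 309.5 mi)
K2→K3: 179.7 mi  (cumulative 489.2 mi)
K3→K4: 433.9 mi  (cumulative 923.0 mi)
K4→K5: 275.1 mi  (cumulative 1198.1 mi)
K5→K6: 318.4 mi  (cumulative 1516.5 mi)
Total route length ≈ 1517 mi.

1517 mi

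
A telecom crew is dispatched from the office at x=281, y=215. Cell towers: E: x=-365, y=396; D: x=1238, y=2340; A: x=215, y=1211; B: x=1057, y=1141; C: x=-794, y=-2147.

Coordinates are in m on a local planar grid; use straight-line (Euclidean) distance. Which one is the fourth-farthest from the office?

Distances from the office (x=281, y=215):
C: 2595.1 m
D: 2330.6 m
B: 1208.2 m
A: 998.2 m
E: 670.9 m
The fourth-farthest is A at 998.2 m.

A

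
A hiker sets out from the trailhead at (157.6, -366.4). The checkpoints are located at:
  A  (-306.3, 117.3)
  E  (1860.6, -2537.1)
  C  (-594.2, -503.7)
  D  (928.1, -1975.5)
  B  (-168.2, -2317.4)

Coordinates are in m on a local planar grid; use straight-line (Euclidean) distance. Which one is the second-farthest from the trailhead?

B

Distance to each, sorted:
E: 2759.0 m
B: 1978.0 m
D: 1784.1 m
C: 764.2 m
A: 670.2 m
The second-farthest is B at 1978.0 m.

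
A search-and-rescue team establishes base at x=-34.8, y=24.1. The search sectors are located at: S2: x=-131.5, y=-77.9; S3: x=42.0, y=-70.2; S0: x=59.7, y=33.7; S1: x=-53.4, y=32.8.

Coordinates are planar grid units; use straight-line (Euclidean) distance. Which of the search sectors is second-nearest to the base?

S0

Distance to each, sorted:
S1: 20.5
S0: 95.0
S3: 121.6
S2: 140.6
The second-nearest is S0 at 95.0.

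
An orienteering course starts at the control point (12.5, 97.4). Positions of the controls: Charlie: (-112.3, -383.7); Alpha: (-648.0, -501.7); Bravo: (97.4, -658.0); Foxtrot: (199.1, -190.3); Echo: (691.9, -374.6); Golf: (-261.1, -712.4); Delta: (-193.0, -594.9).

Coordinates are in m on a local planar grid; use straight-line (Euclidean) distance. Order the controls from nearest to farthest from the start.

Foxtrot, Charlie, Delta, Bravo, Echo, Golf, Alpha

Computing each straight-line distance from (12.5, 97.4):
Foxtrot (199.1, -190.3): 342.9 m
Charlie (-112.3, -383.7): 497.0 m
Delta (-193.0, -594.9): 722.2 m
Bravo (97.4, -658.0): 760.2 m
Echo (691.9, -374.6): 827.3 m
Golf (-261.1, -712.4): 854.8 m
Alpha (-648.0, -501.7): 891.7 m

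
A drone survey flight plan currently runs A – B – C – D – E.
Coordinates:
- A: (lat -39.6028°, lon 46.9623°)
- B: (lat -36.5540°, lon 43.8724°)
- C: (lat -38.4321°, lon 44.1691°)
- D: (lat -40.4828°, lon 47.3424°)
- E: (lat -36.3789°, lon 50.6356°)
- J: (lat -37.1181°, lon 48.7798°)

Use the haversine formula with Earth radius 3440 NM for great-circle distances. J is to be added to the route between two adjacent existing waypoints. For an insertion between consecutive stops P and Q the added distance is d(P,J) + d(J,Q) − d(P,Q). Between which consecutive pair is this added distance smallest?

Added distance for inserting J between each consecutive pair:
A–B: 176.0 NM
B–C: 357.1 NM
C–D: 253.7 NM
D–E: 21.6 NM
Smallest added distance is 21.6 NM, inserting between D and E.

between D and E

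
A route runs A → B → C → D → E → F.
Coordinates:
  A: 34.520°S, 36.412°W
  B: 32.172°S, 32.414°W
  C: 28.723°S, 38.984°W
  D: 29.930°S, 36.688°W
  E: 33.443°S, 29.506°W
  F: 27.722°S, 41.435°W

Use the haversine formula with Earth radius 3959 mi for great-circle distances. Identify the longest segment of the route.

E–F

Leg distances:
A→B: 282.1 mi
B→C: 458.1 mi
C→D: 161.5 mi
D→E: 486.9 mi
E→F: 811.5 mi
The longest leg is E–F at 811.5 mi.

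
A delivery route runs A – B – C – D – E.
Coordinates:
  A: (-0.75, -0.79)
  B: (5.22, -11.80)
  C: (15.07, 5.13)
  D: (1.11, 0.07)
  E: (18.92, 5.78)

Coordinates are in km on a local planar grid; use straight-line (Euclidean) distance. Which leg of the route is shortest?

Leg distances:
A→B: 12.5 km
B→C: 19.6 km
C→D: 14.8 km
D→E: 18.7 km
The shortest leg is A–B at 12.5 km.

A–B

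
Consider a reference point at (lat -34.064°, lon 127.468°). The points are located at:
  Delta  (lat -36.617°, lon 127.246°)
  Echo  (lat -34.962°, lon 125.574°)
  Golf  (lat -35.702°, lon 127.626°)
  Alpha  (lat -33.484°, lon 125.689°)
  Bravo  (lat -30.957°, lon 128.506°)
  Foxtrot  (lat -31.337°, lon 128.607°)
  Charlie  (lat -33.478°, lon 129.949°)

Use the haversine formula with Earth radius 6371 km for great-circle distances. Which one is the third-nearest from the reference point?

Distance to each, sorted:
Alpha: 176.6 km
Golf: 182.7 km
Echo: 200.2 km
Charlie: 238.4 km
Delta: 284.6 km
Foxtrot: 321.4 km
Bravo: 358.9 km
The third-nearest is Echo at 200.2 km.

Echo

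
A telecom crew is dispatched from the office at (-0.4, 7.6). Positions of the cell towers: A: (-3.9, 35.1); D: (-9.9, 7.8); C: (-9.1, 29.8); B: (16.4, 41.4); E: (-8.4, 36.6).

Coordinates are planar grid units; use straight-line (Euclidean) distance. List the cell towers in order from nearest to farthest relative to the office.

Distance from the office at (-0.4, 7.6) to each:
D (-9.9, 7.8): 9.5
C (-9.1, 29.8): 23.8
A (-3.9, 35.1): 27.7
E (-8.4, 36.6): 30.1
B (16.4, 41.4): 37.7

D, C, A, E, B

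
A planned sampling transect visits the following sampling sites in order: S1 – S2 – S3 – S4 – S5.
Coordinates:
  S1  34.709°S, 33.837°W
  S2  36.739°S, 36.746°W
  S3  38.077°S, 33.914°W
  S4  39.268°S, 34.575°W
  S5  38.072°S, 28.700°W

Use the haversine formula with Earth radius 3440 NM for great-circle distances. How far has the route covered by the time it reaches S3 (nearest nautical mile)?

344 NM

Leg distances:
S1→S2: 187.0 NM  (cumulative 187.0 NM)
S2→S3: 157.1 NM  (cumulative 344.1 NM)
Cumulative distance at S3 ≈ 344 NM.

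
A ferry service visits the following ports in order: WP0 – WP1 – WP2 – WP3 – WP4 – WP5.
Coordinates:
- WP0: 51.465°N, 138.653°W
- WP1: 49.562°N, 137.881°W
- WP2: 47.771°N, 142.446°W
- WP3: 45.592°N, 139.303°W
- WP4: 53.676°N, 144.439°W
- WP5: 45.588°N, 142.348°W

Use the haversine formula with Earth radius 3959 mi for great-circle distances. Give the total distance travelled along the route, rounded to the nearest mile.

1760 mi

Leg distances:
WP0→WP1: 135.8 mi  (cumulative 135.8 mi)
WP1→WP2: 242.2 mi  (cumulative 378.0 mi)
WP2→WP3: 211.8 mi  (cumulative 589.8 mi)
WP3→WP4: 603.6 mi  (cumulative 1193.5 mi)
WP4→WP5: 566.6 mi  (cumulative 1760.0 mi)
Total route length ≈ 1760 mi.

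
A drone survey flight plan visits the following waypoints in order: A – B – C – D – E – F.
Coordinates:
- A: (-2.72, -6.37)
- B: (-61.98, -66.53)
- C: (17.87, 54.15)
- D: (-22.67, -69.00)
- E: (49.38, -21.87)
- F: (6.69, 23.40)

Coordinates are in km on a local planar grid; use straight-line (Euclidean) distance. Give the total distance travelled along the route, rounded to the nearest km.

Leg distances:
A→B: 84.4 km  (cumulative 84.4 km)
B→C: 144.7 km  (cumulative 229.2 km)
C→D: 129.7 km  (cumulative 358.8 km)
D→E: 86.1 km  (cumulative 444.9 km)
E→F: 62.2 km  (cumulative 507.1 km)
Total route length ≈ 507 km.

507 km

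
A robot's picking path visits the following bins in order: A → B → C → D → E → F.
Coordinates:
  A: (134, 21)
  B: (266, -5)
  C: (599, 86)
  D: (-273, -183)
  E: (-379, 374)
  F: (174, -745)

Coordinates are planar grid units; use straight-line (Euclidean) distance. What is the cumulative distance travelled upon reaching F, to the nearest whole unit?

3207

Leg distances:
A→B: 134.5  (cumulative 134.5)
B→C: 345.2  (cumulative 479.7)
C→D: 912.5  (cumulative 1392.3)
D→E: 567.0  (cumulative 1959.3)
E→F: 1248.2  (cumulative 3207.5)
Cumulative distance at F ≈ 3207.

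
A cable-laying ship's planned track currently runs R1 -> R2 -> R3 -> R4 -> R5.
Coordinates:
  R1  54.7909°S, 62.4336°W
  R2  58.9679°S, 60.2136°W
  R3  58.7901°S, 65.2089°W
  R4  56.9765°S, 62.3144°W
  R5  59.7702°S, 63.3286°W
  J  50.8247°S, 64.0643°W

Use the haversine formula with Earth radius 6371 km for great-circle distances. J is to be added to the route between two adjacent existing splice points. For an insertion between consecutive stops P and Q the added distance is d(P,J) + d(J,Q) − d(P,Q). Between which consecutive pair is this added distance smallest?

between R1 and R2

Added distance for inserting J between each consecutive pair:
R1–R2: 908.8 km
R2–R3: 1539.0 km
R3–R4: 1317.8 km
R4–R5: 1373.1 km
Smallest added distance is 908.8 km, inserting between R1 and R2.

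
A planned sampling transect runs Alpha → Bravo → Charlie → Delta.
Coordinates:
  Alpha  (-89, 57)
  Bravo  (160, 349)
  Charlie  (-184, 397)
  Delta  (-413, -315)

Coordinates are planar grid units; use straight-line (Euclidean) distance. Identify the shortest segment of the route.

Leg distances:
Alpha→Bravo: 383.8
Bravo→Charlie: 347.3
Charlie→Delta: 747.9
The shortest leg is Bravo–Charlie at 347.3.

Bravo–Charlie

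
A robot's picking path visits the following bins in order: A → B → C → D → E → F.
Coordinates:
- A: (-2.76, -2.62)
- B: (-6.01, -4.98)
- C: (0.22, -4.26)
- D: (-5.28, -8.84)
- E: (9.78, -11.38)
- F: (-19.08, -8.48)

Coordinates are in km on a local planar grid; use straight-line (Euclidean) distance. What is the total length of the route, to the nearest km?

Leg distances:
A→B: 4.0 km  (cumulative 4.0 km)
B→C: 6.3 km  (cumulative 10.3 km)
C→D: 7.2 km  (cumulative 17.4 km)
D→E: 15.3 km  (cumulative 32.7 km)
E→F: 29.0 km  (cumulative 61.7 km)
Total route length ≈ 62 km.

62 km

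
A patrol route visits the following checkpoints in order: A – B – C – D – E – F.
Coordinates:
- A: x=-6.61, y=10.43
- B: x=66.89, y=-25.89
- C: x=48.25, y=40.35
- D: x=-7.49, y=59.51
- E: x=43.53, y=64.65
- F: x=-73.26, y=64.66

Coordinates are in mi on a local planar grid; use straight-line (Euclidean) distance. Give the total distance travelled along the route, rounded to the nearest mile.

Leg distances:
A→B: 82.0 mi  (cumulative 82.0 mi)
B→C: 68.8 mi  (cumulative 150.8 mi)
C→D: 58.9 mi  (cumulative 209.7 mi)
D→E: 51.3 mi  (cumulative 261.0 mi)
E→F: 116.8 mi  (cumulative 377.8 mi)
Total route length ≈ 378 mi.

378 mi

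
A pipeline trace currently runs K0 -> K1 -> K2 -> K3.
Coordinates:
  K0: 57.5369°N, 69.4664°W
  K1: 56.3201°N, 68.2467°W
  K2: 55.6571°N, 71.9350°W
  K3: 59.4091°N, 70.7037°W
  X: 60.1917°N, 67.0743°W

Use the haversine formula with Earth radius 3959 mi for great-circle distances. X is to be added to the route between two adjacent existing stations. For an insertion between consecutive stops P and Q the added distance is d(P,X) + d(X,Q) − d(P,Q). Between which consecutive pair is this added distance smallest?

between K2 and K3

Added distance for inserting X between each consecutive pair:
K0–K1: 377.4 mi
K1–K2: 481.5 mi
K2–K3: 234.3 mi
Smallest added distance is 234.3 mi, inserting between K2 and K3.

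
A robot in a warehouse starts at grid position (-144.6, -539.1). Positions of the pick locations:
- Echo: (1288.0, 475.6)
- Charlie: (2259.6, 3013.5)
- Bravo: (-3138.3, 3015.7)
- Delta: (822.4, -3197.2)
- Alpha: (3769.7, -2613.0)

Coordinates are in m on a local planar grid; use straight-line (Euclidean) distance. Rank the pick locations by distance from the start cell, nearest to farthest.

Echo, Delta, Charlie, Alpha, Bravo

Computing each straight-line distance from (-144.6, -539.1):
Echo (1288.0, 475.6): 1755.6 m
Delta (822.4, -3197.2): 2828.5 m
Charlie (2259.6, 3013.5): 4289.7 m
Alpha (3769.7, -2613.0): 4429.8 m
Bravo (-3138.3, 3015.7): 4647.5 m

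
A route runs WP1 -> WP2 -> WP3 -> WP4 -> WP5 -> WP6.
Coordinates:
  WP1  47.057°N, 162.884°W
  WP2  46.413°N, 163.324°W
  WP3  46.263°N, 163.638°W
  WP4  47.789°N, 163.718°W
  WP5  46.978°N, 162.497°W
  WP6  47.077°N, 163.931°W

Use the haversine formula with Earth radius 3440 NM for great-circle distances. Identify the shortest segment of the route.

Leg distances:
WP1→WP2: 42.7 NM
WP2→WP3: 15.8 NM
WP3→WP4: 91.7 NM
WP4→WP5: 69.5 NM
WP5→WP6: 59.0 NM
The shortest leg is WP2–WP3 at 15.8 NM.

WP2–WP3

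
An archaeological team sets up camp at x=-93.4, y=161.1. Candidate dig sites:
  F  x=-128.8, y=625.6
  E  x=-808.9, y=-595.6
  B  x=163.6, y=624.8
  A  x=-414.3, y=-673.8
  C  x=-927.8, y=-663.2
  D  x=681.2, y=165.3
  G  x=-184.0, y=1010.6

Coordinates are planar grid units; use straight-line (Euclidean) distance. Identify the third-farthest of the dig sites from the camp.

A

Distances from the camp (x=-93.4, y=161.1):
C: 1172.9
E: 1041.4
A: 894.4
G: 854.3
D: 774.6
B: 530.2
F: 465.8
The third-farthest is A at 894.4.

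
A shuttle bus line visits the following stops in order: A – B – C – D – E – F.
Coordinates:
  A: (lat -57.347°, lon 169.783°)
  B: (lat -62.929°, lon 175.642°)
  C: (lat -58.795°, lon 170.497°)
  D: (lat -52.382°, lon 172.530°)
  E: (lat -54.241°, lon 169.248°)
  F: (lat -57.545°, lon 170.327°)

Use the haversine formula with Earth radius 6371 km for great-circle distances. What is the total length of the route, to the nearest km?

Leg distances:
A→B: 699.7 km  (cumulative 699.7 km)
B→C: 537.1 km  (cumulative 1236.8 km)
C→D: 724.4 km  (cumulative 1961.2 km)
D→E: 300.4 km  (cumulative 2261.6 km)
E→F: 373.5 km  (cumulative 2635.1 km)
Total route length ≈ 2635 km.

2635 km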